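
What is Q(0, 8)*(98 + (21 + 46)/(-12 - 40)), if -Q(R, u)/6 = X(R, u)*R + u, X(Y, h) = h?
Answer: -60348/13 ≈ -4642.2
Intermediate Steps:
Q(R, u) = -6*u - 6*R*u (Q(R, u) = -6*(u*R + u) = -6*(R*u + u) = -6*(u + R*u) = -6*u - 6*R*u)
Q(0, 8)*(98 + (21 + 46)/(-12 - 40)) = (6*8*(-1 - 1*0))*(98 + (21 + 46)/(-12 - 40)) = (6*8*(-1 + 0))*(98 + 67/(-52)) = (6*8*(-1))*(98 + 67*(-1/52)) = -48*(98 - 67/52) = -48*5029/52 = -60348/13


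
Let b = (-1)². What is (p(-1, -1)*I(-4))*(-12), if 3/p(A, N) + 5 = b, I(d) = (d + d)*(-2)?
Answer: 144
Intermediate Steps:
b = 1
I(d) = -4*d (I(d) = (2*d)*(-2) = -4*d)
p(A, N) = -¾ (p(A, N) = 3/(-5 + 1) = 3/(-4) = 3*(-¼) = -¾)
(p(-1, -1)*I(-4))*(-12) = -(-3)*(-4)*(-12) = -¾*16*(-12) = -12*(-12) = 144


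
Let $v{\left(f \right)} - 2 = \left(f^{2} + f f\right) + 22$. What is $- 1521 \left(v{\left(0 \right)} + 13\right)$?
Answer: $-56277$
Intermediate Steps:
$v{\left(f \right)} = 24 + 2 f^{2}$ ($v{\left(f \right)} = 2 + \left(\left(f^{2} + f f\right) + 22\right) = 2 + \left(\left(f^{2} + f^{2}\right) + 22\right) = 2 + \left(2 f^{2} + 22\right) = 2 + \left(22 + 2 f^{2}\right) = 24 + 2 f^{2}$)
$- 1521 \left(v{\left(0 \right)} + 13\right) = - 1521 \left(\left(24 + 2 \cdot 0^{2}\right) + 13\right) = - 1521 \left(\left(24 + 2 \cdot 0\right) + 13\right) = - 1521 \left(\left(24 + 0\right) + 13\right) = - 1521 \left(24 + 13\right) = \left(-1521\right) 37 = -56277$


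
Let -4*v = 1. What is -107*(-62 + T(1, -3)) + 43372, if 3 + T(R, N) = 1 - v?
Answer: 200773/4 ≈ 50193.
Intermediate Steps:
v = -1/4 (v = -1/4*1 = -1/4 ≈ -0.25000)
T(R, N) = -7/4 (T(R, N) = -3 + (1 - 1*(-1/4)) = -3 + (1 + 1/4) = -3 + 5/4 = -7/4)
-107*(-62 + T(1, -3)) + 43372 = -107*(-62 - 7/4) + 43372 = -107*(-255/4) + 43372 = 27285/4 + 43372 = 200773/4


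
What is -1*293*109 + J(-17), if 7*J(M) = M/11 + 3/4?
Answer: -1405233/44 ≈ -31937.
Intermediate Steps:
J(M) = 3/28 + M/77 (J(M) = (M/11 + 3/4)/7 = (M*(1/11) + 3*(¼))/7 = (M/11 + ¾)/7 = (¾ + M/11)/7 = 3/28 + M/77)
-1*293*109 + J(-17) = -1*293*109 + (3/28 + (1/77)*(-17)) = -293*109 + (3/28 - 17/77) = -31937 - 5/44 = -1405233/44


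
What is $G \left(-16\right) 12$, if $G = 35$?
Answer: $-6720$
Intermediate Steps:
$G \left(-16\right) 12 = 35 \left(-16\right) 12 = \left(-560\right) 12 = -6720$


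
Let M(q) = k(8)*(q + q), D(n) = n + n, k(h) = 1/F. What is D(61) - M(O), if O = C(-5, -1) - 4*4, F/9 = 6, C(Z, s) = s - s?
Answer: 3310/27 ≈ 122.59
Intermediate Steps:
C(Z, s) = 0
F = 54 (F = 9*6 = 54)
k(h) = 1/54
D(n) = 2*n
O = -16 (O = 0 - 4*4 = 0 - 16 = -16)
M(q) = q/27 (M(q) = (q + q)/54 = (2*q)/54 = q/27)
D(61) - M(O) = 2*61 - (-16)/27 = 122 - 1*(-16/27) = 122 + 16/27 = 3310/27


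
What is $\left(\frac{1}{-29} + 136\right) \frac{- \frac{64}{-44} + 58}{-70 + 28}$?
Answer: $- \frac{429787}{2233} \approx -192.47$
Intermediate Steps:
$\left(\frac{1}{-29} + 136\right) \frac{- \frac{64}{-44} + 58}{-70 + 28} = \left(- \frac{1}{29} + 136\right) \frac{\left(-64\right) \left(- \frac{1}{44}\right) + 58}{-42} = \frac{3943 \left(\frac{16}{11} + 58\right) \left(- \frac{1}{42}\right)}{29} = \frac{3943 \cdot \frac{654}{11} \left(- \frac{1}{42}\right)}{29} = \frac{3943}{29} \left(- \frac{109}{77}\right) = - \frac{429787}{2233}$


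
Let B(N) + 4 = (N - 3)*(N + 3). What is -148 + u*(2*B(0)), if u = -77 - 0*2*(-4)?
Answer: 1854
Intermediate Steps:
B(N) = -4 + (-3 + N)*(3 + N) (B(N) = -4 + (N - 3)*(N + 3) = -4 + (-3 + N)*(3 + N))
u = -77 (u = -77 - 0*(-4) = -77 - 1*0 = -77 + 0 = -77)
-148 + u*(2*B(0)) = -148 - 154*(-13 + 0²) = -148 - 154*(-13 + 0) = -148 - 154*(-13) = -148 - 77*(-26) = -148 + 2002 = 1854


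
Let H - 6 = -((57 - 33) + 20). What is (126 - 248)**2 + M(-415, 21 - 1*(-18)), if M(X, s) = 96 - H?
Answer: 15018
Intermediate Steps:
H = -38 (H = 6 - ((57 - 33) + 20) = 6 - (24 + 20) = 6 - 1*44 = 6 - 44 = -38)
M(X, s) = 134 (M(X, s) = 96 - 1*(-38) = 96 + 38 = 134)
(126 - 248)**2 + M(-415, 21 - 1*(-18)) = (126 - 248)**2 + 134 = (-122)**2 + 134 = 14884 + 134 = 15018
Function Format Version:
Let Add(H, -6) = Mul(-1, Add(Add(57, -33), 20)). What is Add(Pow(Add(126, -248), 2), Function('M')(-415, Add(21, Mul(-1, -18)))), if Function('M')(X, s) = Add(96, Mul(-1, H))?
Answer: 15018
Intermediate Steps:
H = -38 (H = Add(6, Mul(-1, Add(Add(57, -33), 20))) = Add(6, Mul(-1, Add(24, 20))) = Add(6, Mul(-1, 44)) = Add(6, -44) = -38)
Function('M')(X, s) = 134 (Function('M')(X, s) = Add(96, Mul(-1, -38)) = Add(96, 38) = 134)
Add(Pow(Add(126, -248), 2), Function('M')(-415, Add(21, Mul(-1, -18)))) = Add(Pow(Add(126, -248), 2), 134) = Add(Pow(-122, 2), 134) = Add(14884, 134) = 15018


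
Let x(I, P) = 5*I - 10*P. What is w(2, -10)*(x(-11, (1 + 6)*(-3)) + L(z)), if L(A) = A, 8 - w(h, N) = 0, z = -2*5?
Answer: 1160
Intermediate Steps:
z = -10
x(I, P) = -10*P + 5*I
w(h, N) = 8 (w(h, N) = 8 - 1*0 = 8 + 0 = 8)
w(2, -10)*(x(-11, (1 + 6)*(-3)) + L(z)) = 8*((-10*(1 + 6)*(-3) + 5*(-11)) - 10) = 8*((-70*(-3) - 55) - 10) = 8*((-10*(-21) - 55) - 10) = 8*((210 - 55) - 10) = 8*(155 - 10) = 8*145 = 1160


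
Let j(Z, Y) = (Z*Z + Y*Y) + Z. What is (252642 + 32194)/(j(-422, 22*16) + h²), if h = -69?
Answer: 284836/306327 ≈ 0.92984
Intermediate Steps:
j(Z, Y) = Z + Y² + Z² (j(Z, Y) = (Z² + Y²) + Z = (Y² + Z²) + Z = Z + Y² + Z²)
(252642 + 32194)/(j(-422, 22*16) + h²) = (252642 + 32194)/((-422 + (22*16)² + (-422)²) + (-69)²) = 284836/((-422 + 352² + 178084) + 4761) = 284836/((-422 + 123904 + 178084) + 4761) = 284836/(301566 + 4761) = 284836/306327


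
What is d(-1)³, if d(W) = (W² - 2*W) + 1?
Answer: 64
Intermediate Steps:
d(W) = 1 + W² - 2*W
d(-1)³ = (1 + (-1)² - 2*(-1))³ = (1 + 1 + 2)³ = 4³ = 64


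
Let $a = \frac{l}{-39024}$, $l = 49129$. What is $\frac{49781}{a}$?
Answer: $- \frac{1942653744}{49129} \approx -39542.0$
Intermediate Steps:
$a = - \frac{49129}{39024}$ ($a = \frac{49129}{-39024} = 49129 \left(- \frac{1}{39024}\right) = - \frac{49129}{39024} \approx -1.2589$)
$\frac{49781}{a} = \frac{49781}{- \frac{49129}{39024}} = 49781 \left(- \frac{39024}{49129}\right) = - \frac{1942653744}{49129}$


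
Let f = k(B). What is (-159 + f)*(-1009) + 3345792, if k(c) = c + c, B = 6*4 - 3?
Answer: 3463845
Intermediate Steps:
B = 21 (B = 24 - 3 = 21)
k(c) = 2*c
f = 42 (f = 2*21 = 42)
(-159 + f)*(-1009) + 3345792 = (-159 + 42)*(-1009) + 3345792 = -117*(-1009) + 3345792 = 118053 + 3345792 = 3463845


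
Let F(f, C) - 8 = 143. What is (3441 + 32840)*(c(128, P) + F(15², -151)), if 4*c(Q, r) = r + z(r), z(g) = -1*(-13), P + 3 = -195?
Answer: 15201739/4 ≈ 3.8004e+6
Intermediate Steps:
P = -198 (P = -3 - 195 = -198)
F(f, C) = 151 (F(f, C) = 8 + 143 = 151)
z(g) = 13
c(Q, r) = 13/4 + r/4 (c(Q, r) = (r + 13)/4 = (13 + r)/4 = 13/4 + r/4)
(3441 + 32840)*(c(128, P) + F(15², -151)) = (3441 + 32840)*((13/4 + (¼)*(-198)) + 151) = 36281*((13/4 - 99/2) + 151) = 36281*(-185/4 + 151) = 36281*(419/4) = 15201739/4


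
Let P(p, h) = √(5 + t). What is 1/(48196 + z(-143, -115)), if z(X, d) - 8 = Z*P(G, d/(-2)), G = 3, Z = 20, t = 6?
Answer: 12051/580905304 - 5*√11/580905304 ≈ 2.0717e-5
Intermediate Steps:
P(p, h) = √11 (P(p, h) = √(5 + 6) = √11)
z(X, d) = 8 + 20*√11
1/(48196 + z(-143, -115)) = 1/(48196 + (8 + 20*√11)) = 1/(48204 + 20*√11)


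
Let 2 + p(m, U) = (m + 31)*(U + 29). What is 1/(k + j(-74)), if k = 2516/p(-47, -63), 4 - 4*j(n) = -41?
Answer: 1084/17227 ≈ 0.062925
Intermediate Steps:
j(n) = 45/4 (j(n) = 1 - ¼*(-41) = 1 + 41/4 = 45/4)
p(m, U) = -2 + (29 + U)*(31 + m) (p(m, U) = -2 + (m + 31)*(U + 29) = -2 + (31 + m)*(29 + U) = -2 + (29 + U)*(31 + m))
k = 1258/271 (k = 2516/(897 + 29*(-47) + 31*(-63) - 63*(-47)) = 2516/(897 - 1363 - 1953 + 2961) = 2516/542 = 2516*(1/542) = 1258/271 ≈ 4.6421)
1/(k + j(-74)) = 1/(1258/271 + 45/4) = 1/(17227/1084) = 1084/17227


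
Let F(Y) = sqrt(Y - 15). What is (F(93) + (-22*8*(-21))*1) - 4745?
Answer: -1049 + sqrt(78) ≈ -1040.2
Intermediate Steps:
F(Y) = sqrt(-15 + Y)
(F(93) + (-22*8*(-21))*1) - 4745 = (sqrt(-15 + 93) + (-22*8*(-21))*1) - 4745 = (sqrt(78) - 176*(-21)*1) - 4745 = (sqrt(78) + 3696*1) - 4745 = (sqrt(78) + 3696) - 4745 = (3696 + sqrt(78)) - 4745 = -1049 + sqrt(78)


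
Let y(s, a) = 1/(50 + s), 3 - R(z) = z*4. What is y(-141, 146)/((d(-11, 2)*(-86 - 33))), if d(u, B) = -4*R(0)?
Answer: -1/129948 ≈ -7.6954e-6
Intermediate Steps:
R(z) = 3 - 4*z (R(z) = 3 - z*4 = 3 - 4*z)
d(u, B) = -12 (d(u, B) = -4*(3 - 4*0) = -4*(3 + 0) = -4*3 = -12)
y(-141, 146)/((d(-11, 2)*(-86 - 33))) = 1/((50 - 141)*((-12*(-86 - 33)))) = 1/((-91)*((-12*(-119)))) = -1/91/1428 = -1/91*1/1428 = -1/129948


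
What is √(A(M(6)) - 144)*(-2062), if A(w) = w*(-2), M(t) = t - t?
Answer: -24744*I ≈ -24744.0*I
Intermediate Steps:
M(t) = 0
A(w) = -2*w
√(A(M(6)) - 144)*(-2062) = √(-2*0 - 144)*(-2062) = √(0 - 144)*(-2062) = √(-144)*(-2062) = (12*I)*(-2062) = -24744*I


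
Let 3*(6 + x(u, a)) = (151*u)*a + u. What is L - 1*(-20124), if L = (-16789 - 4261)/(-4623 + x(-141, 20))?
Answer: 1475260717/73308 ≈ 20124.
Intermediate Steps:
x(u, a) = -6 + u/3 + 151*a*u/3 (x(u, a) = -6 + ((151*u)*a + u)/3 = -6 + (151*a*u + u)/3 = -6 + (u + 151*a*u)/3 = -6 + (u/3 + 151*a*u/3) = -6 + u/3 + 151*a*u/3)
L = 10525/73308 (L = (-16789 - 4261)/(-4623 + (-6 + (1/3)*(-141) + (151/3)*20*(-141))) = -21050/(-4623 + (-6 - 47 - 141940)) = -21050/(-4623 - 141993) = -21050/(-146616) = -21050*(-1/146616) = 10525/73308 ≈ 0.14357)
L - 1*(-20124) = 10525/73308 - 1*(-20124) = 10525/73308 + 20124 = 1475260717/73308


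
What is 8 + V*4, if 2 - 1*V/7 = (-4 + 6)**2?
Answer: -48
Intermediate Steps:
V = -14 (V = 14 - 7*(-4 + 6)**2 = 14 - 7*2**2 = 14 - 7*4 = 14 - 28 = -14)
8 + V*4 = 8 - 14*4 = 8 - 56 = -48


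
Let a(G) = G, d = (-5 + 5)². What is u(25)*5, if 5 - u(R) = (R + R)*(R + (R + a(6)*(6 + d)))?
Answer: -21475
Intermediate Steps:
d = 0 (d = 0² = 0)
u(R) = 5 - 2*R*(36 + 2*R) (u(R) = 5 - (R + R)*(R + (R + 6*(6 + 0))) = 5 - 2*R*(R + (R + 6*6)) = 5 - 2*R*(R + (R + 36)) = 5 - 2*R*(R + (36 + R)) = 5 - 2*R*(36 + 2*R))
u(25)*5 = (5 - 72*25 - 4*25²)*5 = (5 - 1800 - 4*625)*5 = (5 - 1800 - 2500)*5 = -4295*5 = -21475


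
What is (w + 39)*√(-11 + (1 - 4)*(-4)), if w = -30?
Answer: 9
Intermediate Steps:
(w + 39)*√(-11 + (1 - 4)*(-4)) = (-30 + 39)*√(-11 + (1 - 4)*(-4)) = 9*√(-11 - 3*(-4)) = 9*√(-11 + 12) = 9*√1 = 9*1 = 9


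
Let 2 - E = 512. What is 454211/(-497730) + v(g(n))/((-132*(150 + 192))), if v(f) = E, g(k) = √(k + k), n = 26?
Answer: -562529419/624153420 ≈ -0.90127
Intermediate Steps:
E = -510 (E = 2 - 1*512 = 2 - 512 = -510)
g(k) = √2*√k (g(k) = √(2*k) = √2*√k)
v(f) = -510
454211/(-497730) + v(g(n))/((-132*(150 + 192))) = 454211/(-497730) - 510*(-1/(132*(150 + 192))) = 454211*(-1/497730) - 510/((-132*342)) = -454211/497730 - 510/(-45144) = -454211/497730 - 510*(-1/45144) = -454211/497730 + 85/7524 = -562529419/624153420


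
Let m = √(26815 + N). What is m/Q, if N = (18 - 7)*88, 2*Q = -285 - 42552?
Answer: -42*√7/14279 ≈ -0.0077822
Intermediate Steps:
Q = -42837/2 (Q = (-285 - 42552)/2 = (½)*(-42837) = -42837/2 ≈ -21419.)
N = 968 (N = 11*88 = 968)
m = 63*√7 (m = √(26815 + 968) = √27783 = 63*√7 ≈ 166.68)
m/Q = (63*√7)/(-42837/2) = (63*√7)*(-2/42837) = -42*√7/14279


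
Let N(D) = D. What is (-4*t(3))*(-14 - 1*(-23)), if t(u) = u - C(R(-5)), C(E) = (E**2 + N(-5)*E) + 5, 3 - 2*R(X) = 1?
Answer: -72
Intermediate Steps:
R(X) = 1 (R(X) = 3/2 - 1/2*1 = 3/2 - 1/2 = 1)
C(E) = 5 + E**2 - 5*E (C(E) = (E**2 - 5*E) + 5 = 5 + E**2 - 5*E)
t(u) = -1 + u (t(u) = u - (5 + 1**2 - 5*1) = u - (5 + 1 - 5) = u - 1*1 = u - 1 = -1 + u)
(-4*t(3))*(-14 - 1*(-23)) = (-4*(-1 + 3))*(-14 - 1*(-23)) = (-4*2)*(-14 + 23) = -8*9 = -72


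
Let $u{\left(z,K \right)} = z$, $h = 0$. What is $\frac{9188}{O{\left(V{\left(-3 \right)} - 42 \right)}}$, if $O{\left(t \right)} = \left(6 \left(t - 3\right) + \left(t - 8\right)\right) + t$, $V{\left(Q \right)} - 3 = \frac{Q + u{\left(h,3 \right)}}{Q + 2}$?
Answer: $- \frac{4594}{157} \approx -29.261$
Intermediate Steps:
$V{\left(Q \right)} = 3 + \frac{Q}{2 + Q}$ ($V{\left(Q \right)} = 3 + \frac{Q + 0}{Q + 2} = 3 + \frac{Q}{2 + Q}$)
$O{\left(t \right)} = -26 + 8 t$ ($O{\left(t \right)} = \left(6 \left(-3 + t\right) + \left(-8 + t\right)\right) + t = \left(\left(-18 + 6 t\right) + \left(-8 + t\right)\right) + t = \left(-26 + 7 t\right) + t = -26 + 8 t$)
$\frac{9188}{O{\left(V{\left(-3 \right)} - 42 \right)}} = \frac{9188}{-26 + 8 \left(\frac{2 \left(3 + 2 \left(-3\right)\right)}{2 - 3} - 42\right)} = \frac{9188}{-26 + 8 \left(\frac{2 \left(3 - 6\right)}{-1} - 42\right)} = \frac{9188}{-26 + 8 \left(2 \left(-1\right) \left(-3\right) - 42\right)} = \frac{9188}{-26 + 8 \left(6 - 42\right)} = \frac{9188}{-26 + 8 \left(-36\right)} = \frac{9188}{-26 - 288} = \frac{9188}{-314} = 9188 \left(- \frac{1}{314}\right) = - \frac{4594}{157}$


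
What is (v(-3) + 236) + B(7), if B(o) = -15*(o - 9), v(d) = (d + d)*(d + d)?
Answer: 302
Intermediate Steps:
v(d) = 4*d² (v(d) = (2*d)*(2*d) = 4*d²)
B(o) = 135 - 15*o (B(o) = -15*(-9 + o) = 135 - 15*o)
(v(-3) + 236) + B(7) = (4*(-3)² + 236) + (135 - 15*7) = (4*9 + 236) + (135 - 105) = (36 + 236) + 30 = 272 + 30 = 302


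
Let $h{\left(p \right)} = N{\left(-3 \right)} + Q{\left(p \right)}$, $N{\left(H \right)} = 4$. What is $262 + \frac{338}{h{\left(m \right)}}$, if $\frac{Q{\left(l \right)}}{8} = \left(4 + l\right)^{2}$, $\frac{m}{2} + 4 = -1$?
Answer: $\frac{38421}{146} \approx 263.16$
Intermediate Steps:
$m = -10$ ($m = -8 + 2 \left(-1\right) = -8 - 2 = -10$)
$Q{\left(l \right)} = 8 \left(4 + l\right)^{2}$
$h{\left(p \right)} = 4 + 8 \left(4 + p\right)^{2}$
$262 + \frac{338}{h{\left(m \right)}} = 262 + \frac{338}{4 + 8 \left(4 - 10\right)^{2}} = 262 + \frac{338}{4 + 8 \left(-6\right)^{2}} = 262 + \frac{338}{4 + 8 \cdot 36} = 262 + \frac{338}{4 + 288} = 262 + \frac{338}{292} = 262 + 338 \cdot \frac{1}{292} = 262 + \frac{169}{146} = \frac{38421}{146}$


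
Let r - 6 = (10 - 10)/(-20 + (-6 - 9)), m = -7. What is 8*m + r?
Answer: -50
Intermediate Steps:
r = 6 (r = 6 + (10 - 10)/(-20 + (-6 - 9)) = 6 + 0/(-20 - 15) = 6 + 0/(-35) = 6 + 0*(-1/35) = 6 + 0 = 6)
8*m + r = 8*(-7) + 6 = -56 + 6 = -50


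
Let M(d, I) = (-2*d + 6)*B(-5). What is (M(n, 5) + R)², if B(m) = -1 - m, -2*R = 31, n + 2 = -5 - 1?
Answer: 21025/4 ≈ 5256.3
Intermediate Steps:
n = -8 (n = -2 + (-5 - 1) = -2 - 6 = -8)
R = -31/2 (R = -½*31 = -31/2 ≈ -15.500)
M(d, I) = 24 - 8*d (M(d, I) = (-2*d + 6)*(-1 - 1*(-5)) = (6 - 2*d)*(-1 + 5) = (6 - 2*d)*4 = 24 - 8*d)
(M(n, 5) + R)² = ((24 - 8*(-8)) - 31/2)² = ((24 + 64) - 31/2)² = (88 - 31/2)² = (145/2)² = 21025/4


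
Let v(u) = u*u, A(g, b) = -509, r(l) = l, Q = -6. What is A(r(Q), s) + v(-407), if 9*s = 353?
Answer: 165140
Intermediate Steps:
s = 353/9 (s = (⅑)*353 = 353/9 ≈ 39.222)
v(u) = u²
A(r(Q), s) + v(-407) = -509 + (-407)² = -509 + 165649 = 165140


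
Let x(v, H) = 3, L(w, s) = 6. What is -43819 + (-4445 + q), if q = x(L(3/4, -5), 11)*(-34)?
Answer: -48366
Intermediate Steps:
q = -102 (q = 3*(-34) = -102)
-43819 + (-4445 + q) = -43819 + (-4445 - 102) = -43819 - 4547 = -48366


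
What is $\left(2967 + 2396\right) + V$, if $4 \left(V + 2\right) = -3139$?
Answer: $\frac{18305}{4} \approx 4576.3$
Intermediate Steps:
$V = - \frac{3147}{4}$ ($V = -2 + \frac{1}{4} \left(-3139\right) = -2 - \frac{3139}{4} = - \frac{3147}{4} \approx -786.75$)
$\left(2967 + 2396\right) + V = \left(2967 + 2396\right) - \frac{3147}{4} = 5363 - \frac{3147}{4} = \frac{18305}{4}$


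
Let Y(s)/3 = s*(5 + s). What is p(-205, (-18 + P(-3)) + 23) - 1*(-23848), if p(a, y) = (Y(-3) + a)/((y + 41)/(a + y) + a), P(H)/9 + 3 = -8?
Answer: 1460565893/61242 ≈ 23849.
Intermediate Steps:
Y(s) = 3*s*(5 + s) (Y(s) = 3*(s*(5 + s)) = 3*s*(5 + s))
P(H) = -99 (P(H) = -27 + 9*(-8) = -27 - 72 = -99)
p(a, y) = (-18 + a)/(a + (41 + y)/(a + y)) (p(a, y) = (3*(-3)*(5 - 3) + a)/((y + 41)/(a + y) + a) = (3*(-3)*2 + a)/((41 + y)/(a + y) + a) = (-18 + a)/((41 + y)/(a + y) + a) = (-18 + a)/(a + (41 + y)/(a + y)))
p(-205, (-18 + P(-3)) + 23) - 1*(-23848) = ((-205)² - 18*(-205) - 18*((-18 - 99) + 23) - 205*((-18 - 99) + 23))/(41 + ((-18 - 99) + 23) + (-205)² - 205*((-18 - 99) + 23)) - 1*(-23848) = (42025 + 3690 - 18*(-117 + 23) - 205*(-117 + 23))/(41 + (-117 + 23) + 42025 - 205*(-117 + 23)) + 23848 = (42025 + 3690 - 18*(-94) - 205*(-94))/(41 - 94 + 42025 - 205*(-94)) + 23848 = (42025 + 3690 + 1692 + 19270)/(41 - 94 + 42025 + 19270) + 23848 = 66677/61242 + 23848 = 1460565893/61242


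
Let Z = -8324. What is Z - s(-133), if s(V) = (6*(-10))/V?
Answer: -1107152/133 ≈ -8324.5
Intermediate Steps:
s(V) = -60/V
Z - s(-133) = -8324 - (-60)/(-133) = -8324 - (-60)*(-1)/133 = -8324 - 1*60/133 = -8324 - 60/133 = -1107152/133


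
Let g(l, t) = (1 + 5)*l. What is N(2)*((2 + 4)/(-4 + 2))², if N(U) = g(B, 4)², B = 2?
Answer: 1296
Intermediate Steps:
g(l, t) = 6*l
N(U) = 144 (N(U) = (6*2)² = 12² = 144)
N(2)*((2 + 4)/(-4 + 2))² = 144*((2 + 4)/(-4 + 2))² = 144*(6/(-2))² = 144*(6*(-½))² = 144*(-3)² = 144*9 = 1296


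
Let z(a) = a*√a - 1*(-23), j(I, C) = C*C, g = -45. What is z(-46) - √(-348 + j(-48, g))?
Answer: 23 - √1677 - 46*I*√46 ≈ -17.951 - 311.99*I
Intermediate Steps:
j(I, C) = C²
z(a) = 23 + a^(3/2) (z(a) = a^(3/2) + 23 = 23 + a^(3/2))
z(-46) - √(-348 + j(-48, g)) = (23 + (-46)^(3/2)) - √(-348 + (-45)²) = (23 - 46*I*√46) - √(-348 + 2025) = (23 - 46*I*√46) - √1677 = 23 - √1677 - 46*I*√46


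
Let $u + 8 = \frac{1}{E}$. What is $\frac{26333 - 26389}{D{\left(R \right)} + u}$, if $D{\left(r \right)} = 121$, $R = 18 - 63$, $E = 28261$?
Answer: $- \frac{791308}{1596747} \approx -0.49557$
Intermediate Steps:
$R = -45$ ($R = 18 - 63 = -45$)
$u = - \frac{226087}{28261}$ ($u = -8 + \frac{1}{28261} = - \frac{226087}{28261} \approx -8.0$)
$\frac{26333 - 26389}{D{\left(R \right)} + u} = \frac{26333 - 26389}{121 - \frac{226087}{28261}} = \frac{26333 - 26389}{\frac{3193494}{28261}} = \left(-56\right) \frac{28261}{3193494} = - \frac{791308}{1596747}$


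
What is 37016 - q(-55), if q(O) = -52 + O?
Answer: 37123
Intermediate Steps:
37016 - q(-55) = 37016 - (-52 - 55) = 37016 - 1*(-107) = 37016 + 107 = 37123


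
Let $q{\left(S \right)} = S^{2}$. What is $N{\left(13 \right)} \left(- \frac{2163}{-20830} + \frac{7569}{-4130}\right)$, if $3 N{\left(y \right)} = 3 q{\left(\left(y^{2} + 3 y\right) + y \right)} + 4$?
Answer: $- \frac{363213765086}{4301395} \approx -84441.0$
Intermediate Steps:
$N{\left(y \right)} = \frac{4}{3} + \left(y^{2} + 4 y\right)^{2}$ ($N{\left(y \right)} = \frac{3 \left(\left(y^{2} + 3 y\right) + y\right)^{2} + 4}{3} = \frac{3 \left(y^{2} + 4 y\right)^{2} + 4}{3} = \frac{4 + 3 \left(y^{2} + 4 y\right)^{2}}{3} = \frac{4}{3} + \left(y^{2} + 4 y\right)^{2}$)
$N{\left(13 \right)} \left(- \frac{2163}{-20830} + \frac{7569}{-4130}\right) = \left(\frac{4}{3} + 13^{2} \left(4 + 13\right)^{2}\right) \left(- \frac{2163}{-20830} + \frac{7569}{-4130}\right) = \left(\frac{4}{3} + 169 \cdot 17^{2}\right) \left(\left(-2163\right) \left(- \frac{1}{20830}\right) + 7569 \left(- \frac{1}{4130}\right)\right) = \left(\frac{4}{3} + 169 \cdot 289\right) \left(\frac{2163}{20830} - \frac{7569}{4130}\right) = \left(\frac{4}{3} + 48841\right) \left(- \frac{7436454}{4301395}\right) = \frac{146527}{3} \left(- \frac{7436454}{4301395}\right) = - \frac{363213765086}{4301395}$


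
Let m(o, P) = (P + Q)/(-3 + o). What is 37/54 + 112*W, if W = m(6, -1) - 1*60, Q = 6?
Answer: -352763/54 ≈ -6532.6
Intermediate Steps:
m(o, P) = (6 + P)/(-3 + o) (m(o, P) = (P + 6)/(-3 + o) = (6 + P)/(-3 + o))
W = -175/3 (W = (6 - 1)/(-3 + 6) - 1*60 = 5/3 - 60 = -175/3 ≈ -58.333)
37/54 + 112*W = 37/54 + 112*(-175/3) = 37*(1/54) - 19600/3 = 37/54 - 19600/3 = -352763/54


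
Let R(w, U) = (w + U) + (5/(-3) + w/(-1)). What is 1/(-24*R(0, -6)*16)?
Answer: 1/2944 ≈ 0.00033967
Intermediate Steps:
R(w, U) = -5/3 + U (R(w, U) = (U + w) + (5*(-⅓) + w*(-1)) = (U + w) + (-5/3 - w) = -5/3 + U)
1/(-24*R(0, -6)*16) = 1/(-24*(-5/3 - 6)*16) = 1/(-24*(-23/3)*16) = 1/(184*16) = 1/2944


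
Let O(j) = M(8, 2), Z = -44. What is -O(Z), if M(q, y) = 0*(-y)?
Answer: 0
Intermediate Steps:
M(q, y) = 0
O(j) = 0
-O(Z) = -1*0 = 0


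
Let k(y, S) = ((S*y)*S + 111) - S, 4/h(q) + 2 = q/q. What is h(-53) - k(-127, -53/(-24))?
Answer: 291775/576 ≈ 506.55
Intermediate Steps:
h(q) = -4 (h(q) = 4/(-2 + q/q) = 4/(-2 + 1) = 4/(-1) = 4*(-1) = -4)
k(y, S) = 111 - S + y*S**2 (k(y, S) = (y*S**2 + 111) - S = (111 + y*S**2) - S = 111 - S + y*S**2)
h(-53) - k(-127, -53/(-24)) = -4 - (111 - (-53)/(-24) - 127*(-53/(-24))**2) = -4 - (111 - (-53)*(-1)/24 - 127*(-53*(-1/24))**2) = -4 - (111 - 1*53/24 - 127*(53/24)**2) = -4 - (111 - 53/24 - 127*2809/576) = -4 - (111 - 53/24 - 356743/576) = -4 - 1*(-294079/576) = -4 + 294079/576 = 291775/576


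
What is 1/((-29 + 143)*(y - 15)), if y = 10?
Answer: -1/570 ≈ -0.0017544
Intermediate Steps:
1/((-29 + 143)*(y - 15)) = 1/((-29 + 143)*(10 - 15)) = 1/(114*(-5)) = (1/114)*(-⅕) = -1/570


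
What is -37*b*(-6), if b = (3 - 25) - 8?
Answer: -6660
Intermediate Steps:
b = -30 (b = -22 - 8 = -30)
-37*b*(-6) = -37*(-30)*(-6) = 1110*(-6) = -6660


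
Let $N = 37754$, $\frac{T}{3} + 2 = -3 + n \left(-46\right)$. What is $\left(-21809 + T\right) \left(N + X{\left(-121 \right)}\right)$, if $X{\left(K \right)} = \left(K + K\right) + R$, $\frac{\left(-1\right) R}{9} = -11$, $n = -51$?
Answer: $-556116246$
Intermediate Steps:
$R = 99$ ($R = \left(-9\right) \left(-11\right) = 99$)
$X{\left(K \right)} = 99 + 2 K$ ($X{\left(K \right)} = \left(K + K\right) + 99 = 2 K + 99 = 99 + 2 K$)
$T = 7023$ ($T = -6 + 3 \left(-3 - -2346\right) = -6 + 3 \left(-3 + 2346\right) = -6 + 3 \cdot 2343 = -6 + 7029 = 7023$)
$\left(-21809 + T\right) \left(N + X{\left(-121 \right)}\right) = \left(-21809 + 7023\right) \left(37754 + \left(99 + 2 \left(-121\right)\right)\right) = - 14786 \left(37754 + \left(99 - 242\right)\right) = - 14786 \left(37754 - 143\right) = \left(-14786\right) 37611 = -556116246$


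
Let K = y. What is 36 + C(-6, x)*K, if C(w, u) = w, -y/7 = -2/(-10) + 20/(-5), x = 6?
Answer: -618/5 ≈ -123.60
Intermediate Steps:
y = 133/5 (y = -7*(-2/(-10) + 20/(-5)) = -7*(-2*(-1/10) + 20*(-1/5)) = -7*(1/5 - 4) = -7*(-19/5) = 133/5 ≈ 26.600)
K = 133/5 ≈ 26.600
36 + C(-6, x)*K = 36 - 6*133/5 = 36 - 798/5 = -618/5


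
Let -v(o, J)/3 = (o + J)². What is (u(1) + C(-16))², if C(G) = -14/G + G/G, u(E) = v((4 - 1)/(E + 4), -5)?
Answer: 126360081/40000 ≈ 3159.0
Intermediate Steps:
v(o, J) = -3*(J + o)² (v(o, J) = -3*(o + J)² = -3*(J + o)²)
u(E) = -3*(-5 + 3/(4 + E))² (u(E) = -3*(-5 + (4 - 1)/(E + 4))² = -3*(-5 + 3/(4 + E))²)
C(G) = 1 - 14/G (C(G) = -14/G + 1 = 1 - 14/G)
(u(1) + C(-16))² = (-3*(17 + 5*1)²/(4 + 1)² + (-14 - 16)/(-16))² = (-3*(17 + 5)²/5² - 1/16*(-30))² = (-3*1/25*22² + 15/8)² = (-3*1/25*484 + 15/8)² = (-1452/25 + 15/8)² = (-11241/200)² = 126360081/40000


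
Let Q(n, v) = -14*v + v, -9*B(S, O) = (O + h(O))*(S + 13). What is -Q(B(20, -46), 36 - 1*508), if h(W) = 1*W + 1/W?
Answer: -6136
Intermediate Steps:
h(W) = W + 1/W
B(S, O) = -(13 + S)*(1/O + 2*O)/9 (B(S, O) = -(O + (O + 1/O))*(S + 13)/9 = -(1/O + 2*O)*(13 + S)/9 = -(13 + S)*(1/O + 2*O)/9)
Q(n, v) = -13*v
-Q(B(20, -46), 36 - 1*508) = -(-13)*(36 - 1*508) = -(-13)*(36 - 508) = -(-13)*(-472) = -1*6136 = -6136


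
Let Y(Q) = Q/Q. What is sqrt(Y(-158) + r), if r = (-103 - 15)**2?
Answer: 5*sqrt(557) ≈ 118.00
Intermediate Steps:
r = 13924 (r = (-118)**2 = 13924)
Y(Q) = 1
sqrt(Y(-158) + r) = sqrt(1 + 13924) = sqrt(13925) = 5*sqrt(557)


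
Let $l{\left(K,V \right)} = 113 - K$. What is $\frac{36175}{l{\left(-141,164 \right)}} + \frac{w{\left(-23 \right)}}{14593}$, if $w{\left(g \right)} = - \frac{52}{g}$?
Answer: $\frac{12141754033}{85252306} \approx 142.42$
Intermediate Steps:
$\frac{36175}{l{\left(-141,164 \right)}} + \frac{w{\left(-23 \right)}}{14593} = \frac{36175}{113 - -141} + \frac{\left(-52\right) \frac{1}{-23}}{14593} = \frac{36175}{113 + 141} + \left(-52\right) \left(- \frac{1}{23}\right) \frac{1}{14593} = \frac{36175}{254} + \frac{52}{23} \cdot \frac{1}{14593} = 36175 \cdot \frac{1}{254} + \frac{52}{335639} = \frac{36175}{254} + \frac{52}{335639} = \frac{12141754033}{85252306}$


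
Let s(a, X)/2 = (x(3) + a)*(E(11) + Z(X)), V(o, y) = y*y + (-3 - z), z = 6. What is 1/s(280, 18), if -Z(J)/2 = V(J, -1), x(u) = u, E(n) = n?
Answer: 1/15282 ≈ 6.5436e-5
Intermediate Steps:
V(o, y) = -9 + y² (V(o, y) = y*y + (-3 - 1*6) = y² + (-3 - 6) = y² - 9 = -9 + y²)
Z(J) = 16 (Z(J) = -2*(-9 + (-1)²) = -2*(-9 + 1) = -2*(-8) = 16)
s(a, X) = 162 + 54*a (s(a, X) = 2*((3 + a)*(11 + 16)) = 2*((3 + a)*27) = 2*(81 + 27*a) = 162 + 54*a)
1/s(280, 18) = 1/(162 + 54*280) = 1/(162 + 15120) = 1/15282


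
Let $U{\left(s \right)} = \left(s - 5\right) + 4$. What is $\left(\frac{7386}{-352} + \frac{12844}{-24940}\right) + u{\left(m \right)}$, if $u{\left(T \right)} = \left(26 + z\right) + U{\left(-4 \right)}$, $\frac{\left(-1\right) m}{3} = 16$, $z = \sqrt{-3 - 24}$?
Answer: $- \frac{546431}{1097360} + 3 i \sqrt{3} \approx -0.49795 + 5.1962 i$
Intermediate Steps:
$z = 3 i \sqrt{3}$ ($z = \sqrt{-27} = 3 i \sqrt{3} \approx 5.1962 i$)
$m = -48$ ($m = \left(-3\right) 16 = -48$)
$U{\left(s \right)} = -1 + s$ ($U{\left(s \right)} = \left(-5 + s\right) + 4 = -1 + s$)
$u{\left(T \right)} = 21 + 3 i \sqrt{3}$ ($u{\left(T \right)} = \left(26 + 3 i \sqrt{3}\right) - 5 = 21 + 3 i \sqrt{3}$)
$\left(\frac{7386}{-352} + \frac{12844}{-24940}\right) + u{\left(m \right)} = \left(\frac{7386}{-352} + \frac{12844}{-24940}\right) + \left(21 + 3 i \sqrt{3}\right) = \left(7386 \left(- \frac{1}{352}\right) + 12844 \left(- \frac{1}{24940}\right)\right) + \left(21 + 3 i \sqrt{3}\right) = \left(- \frac{3693}{176} - \frac{3211}{6235}\right) + \left(21 + 3 i \sqrt{3}\right) = - \frac{23590991}{1097360} + \left(21 + 3 i \sqrt{3}\right) = - \frac{546431}{1097360} + 3 i \sqrt{3}$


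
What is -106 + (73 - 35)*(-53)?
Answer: -2120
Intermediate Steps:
-106 + (73 - 35)*(-53) = -106 + 38*(-53) = -106 - 2014 = -2120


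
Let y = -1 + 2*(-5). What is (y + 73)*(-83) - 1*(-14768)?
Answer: 9622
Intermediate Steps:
y = -11 (y = -1 - 10 = -11)
(y + 73)*(-83) - 1*(-14768) = (-11 + 73)*(-83) - 1*(-14768) = 62*(-83) + 14768 = -5146 + 14768 = 9622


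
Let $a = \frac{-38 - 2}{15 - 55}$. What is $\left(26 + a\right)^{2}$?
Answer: $729$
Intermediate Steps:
$a = 1$ ($a = - \frac{40}{-40} = \left(-40\right) \left(- \frac{1}{40}\right) = 1$)
$\left(26 + a\right)^{2} = \left(26 + 1\right)^{2} = 27^{2} = 729$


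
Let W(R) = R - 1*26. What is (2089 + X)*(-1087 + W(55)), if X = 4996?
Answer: -7495930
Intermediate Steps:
W(R) = -26 + R (W(R) = R - 26 = -26 + R)
(2089 + X)*(-1087 + W(55)) = (2089 + 4996)*(-1087 + (-26 + 55)) = 7085*(-1087 + 29) = 7085*(-1058) = -7495930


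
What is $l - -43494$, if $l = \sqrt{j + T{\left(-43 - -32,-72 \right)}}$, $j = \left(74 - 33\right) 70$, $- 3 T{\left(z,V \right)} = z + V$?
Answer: $43494 + \frac{\sqrt{26079}}{3} \approx 43548.0$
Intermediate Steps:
$T{\left(z,V \right)} = - \frac{V}{3} - \frac{z}{3}$ ($T{\left(z,V \right)} = - \frac{z + V}{3} = - \frac{V + z}{3} = - \frac{V}{3} - \frac{z}{3}$)
$j = 2870$ ($j = 41 \cdot 70 = 2870$)
$l = \frac{\sqrt{26079}}{3}$ ($l = \sqrt{2870 - \left(-24 + \frac{-43 - -32}{3}\right)} = \sqrt{2870 + \left(24 - \frac{-43 + 32}{3}\right)} = \sqrt{2870 + \left(24 - - \frac{11}{3}\right)} = \sqrt{2870 + \left(24 + \frac{11}{3}\right)} = \sqrt{2870 + \frac{83}{3}} = \sqrt{\frac{8693}{3}} = \frac{\sqrt{26079}}{3} \approx 53.83$)
$l - -43494 = \frac{\sqrt{26079}}{3} - -43494 = \frac{\sqrt{26079}}{3} + 43494 = 43494 + \frac{\sqrt{26079}}{3}$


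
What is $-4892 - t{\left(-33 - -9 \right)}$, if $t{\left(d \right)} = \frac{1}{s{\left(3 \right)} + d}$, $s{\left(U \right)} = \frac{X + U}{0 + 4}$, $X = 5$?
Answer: $- \frac{107623}{22} \approx -4892.0$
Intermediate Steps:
$s{\left(U \right)} = \frac{5}{4} + \frac{U}{4}$ ($s{\left(U \right)} = \frac{5 + U}{0 + 4} = \frac{5 + U}{4} = \left(5 + U\right) \frac{1}{4} = \frac{5}{4} + \frac{U}{4}$)
$t{\left(d \right)} = \frac{1}{2 + d}$ ($t{\left(d \right)} = \frac{1}{\left(\frac{5}{4} + \frac{1}{4} \cdot 3\right) + d} = \frac{1}{\left(\frac{5}{4} + \frac{3}{4}\right) + d} = \frac{1}{2 + d}$)
$-4892 - t{\left(-33 - -9 \right)} = -4892 - \frac{1}{2 - 24} = -4892 - \frac{1}{-22} = -4892 - - \frac{1}{22} = -4892 + \frac{1}{22} = - \frac{107623}{22}$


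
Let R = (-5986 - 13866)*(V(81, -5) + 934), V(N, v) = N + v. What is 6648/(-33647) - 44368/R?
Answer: -16475375858/84329980805 ≈ -0.19537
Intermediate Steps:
R = -20050520 (R = (-5986 - 13866)*((81 - 5) + 934) = -19852*(76 + 934) = -19852*1010 = -20050520)
6648/(-33647) - 44368/R = 6648/(-33647) - 44368/(-20050520) = 6648*(-1/33647) - 44368*(-1/20050520) = -6648/33647 + 5546/2506315 = -16475375858/84329980805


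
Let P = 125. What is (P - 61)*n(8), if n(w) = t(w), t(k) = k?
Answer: 512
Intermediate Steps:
n(w) = w
(P - 61)*n(8) = (125 - 61)*8 = 64*8 = 512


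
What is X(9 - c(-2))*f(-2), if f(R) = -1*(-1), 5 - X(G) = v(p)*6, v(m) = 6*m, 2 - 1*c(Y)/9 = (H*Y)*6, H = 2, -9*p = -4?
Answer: -11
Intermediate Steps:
p = 4/9 (p = -⅑*(-4) = 4/9 ≈ 0.44444)
c(Y) = 18 - 108*Y (c(Y) = 18 - 9*2*Y*6 = 18 - 108*Y)
X(G) = -11 (X(G) = 5 - 6*(4/9)*6 = 5 - 8*6/3 = 5 - 1*16 = 5 - 16 = -11)
f(R) = 1
X(9 - c(-2))*f(-2) = -11*1 = -11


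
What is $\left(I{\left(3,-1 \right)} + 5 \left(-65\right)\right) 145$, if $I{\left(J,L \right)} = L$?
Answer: $-47270$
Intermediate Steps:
$\left(I{\left(3,-1 \right)} + 5 \left(-65\right)\right) 145 = \left(-1 + 5 \left(-65\right)\right) 145 = \left(-1 - 325\right) 145 = \left(-326\right) 145 = -47270$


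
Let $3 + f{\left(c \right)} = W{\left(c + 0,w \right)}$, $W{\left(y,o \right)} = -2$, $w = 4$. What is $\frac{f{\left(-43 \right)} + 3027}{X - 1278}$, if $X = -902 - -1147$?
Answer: $- \frac{3022}{1033} \approx -2.9255$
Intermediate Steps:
$f{\left(c \right)} = -5$ ($f{\left(c \right)} = -3 - 2 = -5$)
$X = 245$ ($X = -902 + 1147 = 245$)
$\frac{f{\left(-43 \right)} + 3027}{X - 1278} = \frac{-5 + 3027}{245 - 1278} = \frac{3022}{-1033} = 3022 \left(- \frac{1}{1033}\right) = - \frac{3022}{1033}$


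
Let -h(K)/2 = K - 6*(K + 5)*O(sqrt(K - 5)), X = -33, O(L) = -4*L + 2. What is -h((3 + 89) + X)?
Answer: -1418 + 9216*sqrt(6) ≈ 21157.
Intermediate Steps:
O(L) = 2 - 4*L
h(K) = -2*K + 12*(2 - 4*sqrt(-5 + K))*(5 + K) (h(K) = -2*(K - 6*(K + 5)*(2 - 4*sqrt(K - 5))) = -2*(K - 6*(5 + K)*(2 - 4*sqrt(-5 + K))) = -2*(K - 6*(2 - 4*sqrt(-5 + K))*(5 + K)) = -2*K + 12*(2 - 4*sqrt(-5 + K))*(5 + K))
-h((3 + 89) + X) = -(120 - 240*sqrt(-5 + ((3 + 89) - 33)) + 22*((3 + 89) - 33) - 48*((3 + 89) - 33)*sqrt(-5 + ((3 + 89) - 33))) = -(120 - 240*sqrt(-5 + (92 - 33)) + 22*(92 - 33) - 48*(92 - 33)*sqrt(-5 + (92 - 33))) = -(120 - 240*sqrt(-5 + 59) + 22*59 - 48*59*sqrt(-5 + 59)) = -(120 - 720*sqrt(6) + 1298 - 48*59*sqrt(54)) = -(120 - 720*sqrt(6) + 1298 - 48*59*3*sqrt(6)) = -(120 - 720*sqrt(6) + 1298 - 8496*sqrt(6)) = -(1418 - 9216*sqrt(6)) = -1418 + 9216*sqrt(6)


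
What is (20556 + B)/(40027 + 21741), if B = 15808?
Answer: 9091/15442 ≈ 0.58872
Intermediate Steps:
(20556 + B)/(40027 + 21741) = (20556 + 15808)/(40027 + 21741) = 36364/61768 = 36364*(1/61768) = 9091/15442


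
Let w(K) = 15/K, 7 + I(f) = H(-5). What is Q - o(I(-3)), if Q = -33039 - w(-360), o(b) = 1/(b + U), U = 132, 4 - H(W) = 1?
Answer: -12686963/384 ≈ -33039.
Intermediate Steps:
H(W) = 3 (H(W) = 4 - 1*1 = 4 - 1 = 3)
I(f) = -4 (I(f) = -7 + 3 = -4)
o(b) = 1/(132 + b) (o(b) = 1/(b + 132) = 1/(132 + b))
Q = -792935/24 (Q = -33039 - 15/(-360) = -33039 - 15*(-1)/360 = -33039 - 1*(-1/24) = -33039 + 1/24 = -792935/24 ≈ -33039.)
Q - o(I(-3)) = -792935/24 - 1/(132 - 4) = -792935/24 - 1/128 = -12686963/384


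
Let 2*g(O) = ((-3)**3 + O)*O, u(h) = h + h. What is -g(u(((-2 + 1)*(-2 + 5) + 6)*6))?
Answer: -162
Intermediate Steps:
u(h) = 2*h
g(O) = O*(-27 + O)/2 (g(O) = (((-3)**3 + O)*O)/2 = ((-27 + O)*O)/2 = (O*(-27 + O))/2 = O*(-27 + O)/2)
-g(u(((-2 + 1)*(-2 + 5) + 6)*6)) = -2*(((-2 + 1)*(-2 + 5) + 6)*6)*(-27 + 2*(((-2 + 1)*(-2 + 5) + 6)*6))/2 = -2*((-1*3 + 6)*6)*(-27 + 2*((-1*3 + 6)*6))/2 = -2*((-3 + 6)*6)*(-27 + 2*((-3 + 6)*6))/2 = -2*(3*6)*(-27 + 2*(3*6))/2 = -2*18*(-27 + 2*18)/2 = -36*(-27 + 36)/2 = -36*9/2 = -1*162 = -162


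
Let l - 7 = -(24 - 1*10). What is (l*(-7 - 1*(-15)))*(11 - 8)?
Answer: -168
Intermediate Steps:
l = -7 (l = 7 - (24 - 1*10) = 7 - (24 - 10) = 7 - 1*14 = 7 - 14 = -7)
(l*(-7 - 1*(-15)))*(11 - 8) = (-7*(-7 - 1*(-15)))*(11 - 8) = -7*(-7 + 15)*3 = -7*8*3 = -56*3 = -168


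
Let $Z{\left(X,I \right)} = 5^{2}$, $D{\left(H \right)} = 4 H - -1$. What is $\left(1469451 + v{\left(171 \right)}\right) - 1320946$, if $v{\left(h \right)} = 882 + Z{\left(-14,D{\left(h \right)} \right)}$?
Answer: $149412$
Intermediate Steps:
$D{\left(H \right)} = 1 + 4 H$ ($D{\left(H \right)} = 4 H + 1 = 1 + 4 H$)
$Z{\left(X,I \right)} = 25$
$v{\left(h \right)} = 907$ ($v{\left(h \right)} = 882 + 25 = 907$)
$\left(1469451 + v{\left(171 \right)}\right) - 1320946 = \left(1469451 + 907\right) - 1320946 = 1470358 - 1320946 = 149412$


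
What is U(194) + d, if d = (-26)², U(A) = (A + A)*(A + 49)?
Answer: 94960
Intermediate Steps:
U(A) = 2*A*(49 + A) (U(A) = (2*A)*(49 + A) = 2*A*(49 + A))
d = 676
U(194) + d = 2*194*(49 + 194) + 676 = 2*194*243 + 676 = 94284 + 676 = 94960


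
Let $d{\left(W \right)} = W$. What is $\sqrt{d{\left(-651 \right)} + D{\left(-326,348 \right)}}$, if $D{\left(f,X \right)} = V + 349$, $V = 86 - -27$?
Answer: $3 i \sqrt{21} \approx 13.748 i$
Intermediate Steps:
$V = 113$ ($V = 86 + 27 = 113$)
$D{\left(f,X \right)} = 462$ ($D{\left(f,X \right)} = 113 + 349 = 462$)
$\sqrt{d{\left(-651 \right)} + D{\left(-326,348 \right)}} = \sqrt{-651 + 462} = \sqrt{-189} = 3 i \sqrt{21}$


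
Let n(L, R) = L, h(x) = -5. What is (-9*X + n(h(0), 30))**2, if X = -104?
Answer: 866761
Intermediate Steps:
(-9*X + n(h(0), 30))**2 = (-9*(-104) - 5)**2 = (936 - 5)**2 = 931**2 = 866761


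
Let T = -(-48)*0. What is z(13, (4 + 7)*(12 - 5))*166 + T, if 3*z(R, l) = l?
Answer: 12782/3 ≈ 4260.7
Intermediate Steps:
z(R, l) = l/3
T = 0 (T = -8*0 = 0)
z(13, (4 + 7)*(12 - 5))*166 + T = (((4 + 7)*(12 - 5))/3)*166 + 0 = ((11*7)/3)*166 + 0 = ((⅓)*77)*166 + 0 = (77/3)*166 + 0 = 12782/3 + 0 = 12782/3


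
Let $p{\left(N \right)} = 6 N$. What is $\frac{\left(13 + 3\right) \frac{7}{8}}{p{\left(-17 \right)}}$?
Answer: $- \frac{7}{51} \approx -0.13725$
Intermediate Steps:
$\frac{\left(13 + 3\right) \frac{7}{8}}{p{\left(-17 \right)}} = \frac{\left(13 + 3\right) \frac{7}{8}}{6 \left(-17\right)} = \frac{16 \cdot 7 \cdot \frac{1}{8}}{-102} = 16 \cdot \frac{7}{8} \left(- \frac{1}{102}\right) = 14 \left(- \frac{1}{102}\right) = - \frac{7}{51}$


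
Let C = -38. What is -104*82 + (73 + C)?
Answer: -8493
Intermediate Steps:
-104*82 + (73 + C) = -104*82 + (73 - 38) = -8528 + 35 = -8493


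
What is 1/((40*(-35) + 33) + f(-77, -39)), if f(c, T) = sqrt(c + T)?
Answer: -1367/1868805 - 2*I*sqrt(29)/1868805 ≈ -0.00073148 - 5.7632e-6*I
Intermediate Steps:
f(c, T) = sqrt(T + c)
1/((40*(-35) + 33) + f(-77, -39)) = 1/((40*(-35) + 33) + sqrt(-39 - 77)) = 1/((-1400 + 33) + sqrt(-116)) = 1/(-1367 + 2*I*sqrt(29))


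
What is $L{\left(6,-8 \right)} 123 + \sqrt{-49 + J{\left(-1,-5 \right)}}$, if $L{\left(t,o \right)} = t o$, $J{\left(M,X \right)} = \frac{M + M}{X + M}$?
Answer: $-5904 + \frac{i \sqrt{438}}{3} \approx -5904.0 + 6.9762 i$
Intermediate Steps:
$J{\left(M,X \right)} = \frac{2 M}{M + X}$
$L{\left(t,o \right)} = o t$
$L{\left(6,-8 \right)} 123 + \sqrt{-49 + J{\left(-1,-5 \right)}} = \left(-8\right) 6 \cdot 123 + \sqrt{-49 + 2 \left(-1\right) \frac{1}{-1 - 5}} = \left(-48\right) 123 + \sqrt{-49 + 2 \left(-1\right) \frac{1}{-6}} = -5904 + \sqrt{-49 + 2 \left(-1\right) \left(- \frac{1}{6}\right)} = -5904 + \sqrt{-49 + \frac{1}{3}} = -5904 + \sqrt{- \frac{146}{3}} = -5904 + \frac{i \sqrt{438}}{3}$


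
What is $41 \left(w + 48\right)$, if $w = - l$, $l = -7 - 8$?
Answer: $2583$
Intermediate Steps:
$l = -15$
$w = 15$ ($w = \left(-1\right) \left(-15\right) = 15$)
$41 \left(w + 48\right) = 41 \left(15 + 48\right) = 41 \cdot 63 = 2583$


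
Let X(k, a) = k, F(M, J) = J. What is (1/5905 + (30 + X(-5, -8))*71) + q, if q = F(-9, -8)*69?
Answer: 7221816/5905 ≈ 1223.0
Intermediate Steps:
q = -552 (q = -8*69 = -552)
(1/5905 + (30 + X(-5, -8))*71) + q = (1/5905 + (30 - 5)*71) - 552 = (1/5905 + 25*71) - 552 = (1/5905 + 1775) - 552 = 10481376/5905 - 552 = 7221816/5905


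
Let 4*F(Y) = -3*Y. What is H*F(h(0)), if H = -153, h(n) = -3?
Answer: -1377/4 ≈ -344.25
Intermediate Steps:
F(Y) = -3*Y/4 (F(Y) = (-3*Y)/4 = -3*Y/4)
H*F(h(0)) = -(-459)*(-3)/4 = -153*9/4 = -1377/4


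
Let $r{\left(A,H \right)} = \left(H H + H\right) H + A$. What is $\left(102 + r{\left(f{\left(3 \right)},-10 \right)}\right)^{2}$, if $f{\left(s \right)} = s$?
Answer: $632025$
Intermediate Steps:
$r{\left(A,H \right)} = A + H \left(H + H^{2}\right)$ ($r{\left(A,H \right)} = \left(H^{2} + H\right) H + A = \left(H + H^{2}\right) H + A = H \left(H + H^{2}\right) + A = A + H \left(H + H^{2}\right)$)
$\left(102 + r{\left(f{\left(3 \right)},-10 \right)}\right)^{2} = \left(102 + \left(3 + \left(-10\right)^{2} + \left(-10\right)^{3}\right)\right)^{2} = \left(102 + \left(3 + 100 - 1000\right)\right)^{2} = \left(102 - 897\right)^{2} = \left(-795\right)^{2} = 632025$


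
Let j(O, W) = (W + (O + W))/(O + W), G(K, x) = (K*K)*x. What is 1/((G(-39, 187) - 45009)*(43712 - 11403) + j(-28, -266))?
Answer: 21/162442479442 ≈ 1.2928e-10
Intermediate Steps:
G(K, x) = x*K**2 (G(K, x) = K**2*x = x*K**2)
j(O, W) = (O + 2*W)/(O + W)
1/((G(-39, 187) - 45009)*(43712 - 11403) + j(-28, -266)) = 1/((187*(-39)**2 - 45009)*(43712 - 11403) + (-28 + 2*(-266))/(-28 - 266)) = 1/((187*1521 - 45009)*32309 + (-28 - 532)/(-294)) = 1/((284427 - 45009)*32309 - 1/294*(-560)) = 1/(239418*32309 + 40/21) = 1/(7735356162 + 40/21) = 1/(162442479442/21) = 21/162442479442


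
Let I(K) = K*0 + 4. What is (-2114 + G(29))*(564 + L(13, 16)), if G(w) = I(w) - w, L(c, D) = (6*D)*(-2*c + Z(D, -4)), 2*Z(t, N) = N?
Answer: 4543236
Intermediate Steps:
Z(t, N) = N/2
I(K) = 4 (I(K) = 0 + 4 = 4)
L(c, D) = 6*D*(-2 - 2*c) (L(c, D) = (6*D)*(-2*c + (1/2)*(-4)) = (6*D)*(-2*c - 2) = (6*D)*(-2 - 2*c) = 6*D*(-2 - 2*c))
G(w) = 4 - w
(-2114 + G(29))*(564 + L(13, 16)) = (-2114 + (4 - 1*29))*(564 - 12*16*(1 + 13)) = (-2114 + (4 - 29))*(564 - 12*16*14) = (-2114 - 25)*(564 - 2688) = -2139*(-2124) = 4543236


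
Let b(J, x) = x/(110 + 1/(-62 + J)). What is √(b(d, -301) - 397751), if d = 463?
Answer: I*√773941392699882/44111 ≈ 630.68*I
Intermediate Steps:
b(J, x) = x/(110 + 1/(-62 + J))
√(b(d, -301) - 397751) = √(-301*(-62 + 463)/(-6819 + 110*463) - 397751) = √(-301*401/(-6819 + 50930) - 397751) = √(-301*401/44111 - 397751) = √(-301*1/44111*401 - 397751) = √(-120701/44111 - 397751) = √(-17545315062/44111) = I*√773941392699882/44111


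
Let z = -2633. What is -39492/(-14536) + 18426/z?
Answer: -40964475/9568322 ≈ -4.2813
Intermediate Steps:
-39492/(-14536) + 18426/z = -39492/(-14536) + 18426/(-2633) = -39492*(-1/14536) + 18426*(-1/2633) = 9873/3634 - 18426/2633 = -40964475/9568322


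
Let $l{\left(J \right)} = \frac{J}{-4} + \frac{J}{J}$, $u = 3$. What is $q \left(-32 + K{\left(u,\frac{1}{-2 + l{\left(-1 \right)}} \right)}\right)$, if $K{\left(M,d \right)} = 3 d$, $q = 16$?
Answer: $-576$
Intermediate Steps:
$l{\left(J \right)} = 1 - \frac{J}{4}$ ($l{\left(J \right)} = J \left(- \frac{1}{4}\right) + 1 = - \frac{J}{4} + 1 = 1 - \frac{J}{4}$)
$q \left(-32 + K{\left(u,\frac{1}{-2 + l{\left(-1 \right)}} \right)}\right) = 16 \left(-32 + \frac{3}{-2 + \left(1 - - \frac{1}{4}\right)}\right) = 16 \left(-32 + \frac{3}{-2 + \left(1 + \frac{1}{4}\right)}\right) = 16 \left(-32 + \frac{3}{-2 + \frac{5}{4}}\right) = 16 \left(-32 + \frac{3}{- \frac{3}{4}}\right) = 16 \left(-32 + 3 \left(- \frac{4}{3}\right)\right) = 16 \left(-32 - 4\right) = 16 \left(-36\right) = -576$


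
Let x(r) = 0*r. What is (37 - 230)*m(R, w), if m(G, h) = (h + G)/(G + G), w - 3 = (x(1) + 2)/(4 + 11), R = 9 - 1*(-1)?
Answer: -38021/300 ≈ -126.74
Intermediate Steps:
R = 10 (R = 9 + 1 = 10)
x(r) = 0
w = 47/15 (w = 3 + (0 + 2)/(4 + 11) = 3 + 2/15 = 47/15 ≈ 3.1333)
m(G, h) = (G + h)/(2*G) (m(G, h) = (G + h)/((2*G)) = (G + h)*(1/(2*G)) = (G + h)/(2*G))
(37 - 230)*m(R, w) = (37 - 230)*((½)*(10 + 47/15)/10) = -193*197/(2*10*15) = -193*197/300 = -38021/300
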